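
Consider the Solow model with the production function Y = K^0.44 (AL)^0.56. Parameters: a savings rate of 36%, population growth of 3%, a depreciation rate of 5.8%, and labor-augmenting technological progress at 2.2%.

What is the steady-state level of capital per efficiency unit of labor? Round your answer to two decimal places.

k* ≈ 8.31

At the steady state, Δk = 0, so s·k^α = (n + g + δ)·k.
Dividing both sides by k: k^(1−α) = s / (n + g + δ).
k^0.56 = 0.36 / (0.030 + 0.022 + 0.058) = 0.36 / 0.110 = 3.2727
k* = 3.2727^(1/0.56) ≈ 8.3076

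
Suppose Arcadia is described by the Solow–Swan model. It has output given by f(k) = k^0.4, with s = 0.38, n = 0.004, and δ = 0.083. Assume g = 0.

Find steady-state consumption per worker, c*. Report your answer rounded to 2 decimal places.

c* = 1.66

At the steady state, Δk = 0, so s·k^α = (n + δ)·k.
Rearranging, k^(1−α) = s / (n + δ).
k^0.6 = 0.38 / (0.004 + 0.083) = 0.38 / 0.087 = 4.3678
k* = 4.3678^(1/0.6) ≈ 11.6709
y* = (k*)^α = 11.6709^0.4 ≈ 2.6720
c* = (1 − s)·y* = (1 − 0.38) × 2.6720 ≈ 1.6566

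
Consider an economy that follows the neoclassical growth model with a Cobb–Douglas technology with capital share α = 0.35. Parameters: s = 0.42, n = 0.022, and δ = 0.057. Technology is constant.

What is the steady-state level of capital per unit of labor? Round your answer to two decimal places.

At the steady state, Δk = 0, so s·k^α = (n + δ)·k.
Dividing both sides by k: k^(1−α) = s / (n + δ).
k^0.65 = 0.42 / (0.022 + 0.057) = 0.42 / 0.079 = 5.3165
k* = 5.3165^(1/0.65) ≈ 13.0722

k* = 13.07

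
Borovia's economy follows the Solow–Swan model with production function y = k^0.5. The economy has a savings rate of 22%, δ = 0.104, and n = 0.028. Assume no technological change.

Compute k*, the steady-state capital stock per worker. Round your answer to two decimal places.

In steady state, investment equals break-even investment: s·k^α = (n + δ)·k.
Dividing both sides by k: k^(1−α) = s / (n + δ).
k^0.5 = 0.22 / (0.028 + 0.104) = 0.22 / 0.132 = 1.6667
k* = 1.6667^(1/0.5) ≈ 2.7779

k* = 2.78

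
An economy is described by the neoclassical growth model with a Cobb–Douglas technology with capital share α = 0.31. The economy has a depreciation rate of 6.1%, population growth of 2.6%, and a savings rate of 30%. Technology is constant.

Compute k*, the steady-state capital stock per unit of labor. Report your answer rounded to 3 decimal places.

k* = 6.014

Steady state requires s·f(k) = (n + δ)·k, i.e. s·k^α = (n + δ)·k.
Dividing both sides by k: k^(1−α) = s / (n + δ).
k^0.69 = 0.30 / (0.026 + 0.061) = 0.30 / 0.087 = 3.4483
k* = 3.4483^(1/0.69) ≈ 6.0136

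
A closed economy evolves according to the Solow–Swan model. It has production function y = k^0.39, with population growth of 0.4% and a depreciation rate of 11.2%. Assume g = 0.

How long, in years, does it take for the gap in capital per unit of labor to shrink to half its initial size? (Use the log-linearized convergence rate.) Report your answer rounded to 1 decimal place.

Near the steady state the convergence rate is λ = (1 − α)(n + δ).
λ = (1 − 0.39) × 0.116 = 0.61 × 0.116 = 0.07076
Half-life = ln 2 / λ = 0.6931 / 0.07076 ≈ 9.80 years

t_½ ≈ 9.8 years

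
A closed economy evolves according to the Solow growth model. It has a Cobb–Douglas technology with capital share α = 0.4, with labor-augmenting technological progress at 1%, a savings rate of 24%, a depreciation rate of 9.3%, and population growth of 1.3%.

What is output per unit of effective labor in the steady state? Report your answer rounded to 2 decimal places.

At the steady state, Δk = 0, so s·k^α = (n + g + δ)·k.
Dividing both sides by k: k^(1−α) = s / (n + g + δ).
k^0.6 = 0.24 / (0.013 + 0.010 + 0.093) = 0.24 / 0.116 = 2.0690
k* = 2.0690^(1/0.6) ≈ 3.3594
y* = (k*)^α = 3.3594^0.4 ≈ 1.6237

y* ≈ 1.62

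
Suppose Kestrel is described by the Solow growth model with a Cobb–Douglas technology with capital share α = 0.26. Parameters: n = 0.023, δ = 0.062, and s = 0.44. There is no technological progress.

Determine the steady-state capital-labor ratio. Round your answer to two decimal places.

At the steady state, Δk = 0, so s·k^α = (n + δ)·k.
Rearranging, k^(1−α) = s / (n + δ).
k^0.74 = 0.44 / (0.023 + 0.062) = 0.44 / 0.085 = 5.1765
k* = 5.1765^(1/0.74) ≈ 9.2239

k* ≈ 9.22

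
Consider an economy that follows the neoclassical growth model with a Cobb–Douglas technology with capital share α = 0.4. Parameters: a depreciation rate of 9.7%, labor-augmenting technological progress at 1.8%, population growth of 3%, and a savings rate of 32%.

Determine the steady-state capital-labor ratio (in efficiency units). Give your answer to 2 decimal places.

k* = 3.74

At the steady state, Δk = 0, so s·k^α = (n + g + δ)·k.
Dividing both sides by k: k^(1−α) = s / (n + g + δ).
k^0.6 = 0.32 / (0.030 + 0.018 + 0.097) = 0.32 / 0.145 = 2.2069
k* = 2.2069^(1/0.6) ≈ 3.7409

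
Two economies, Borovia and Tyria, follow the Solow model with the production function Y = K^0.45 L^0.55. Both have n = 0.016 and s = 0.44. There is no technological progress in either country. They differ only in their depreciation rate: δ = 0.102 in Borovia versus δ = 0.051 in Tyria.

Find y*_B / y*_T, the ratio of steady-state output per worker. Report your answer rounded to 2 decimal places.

Steady-state y* = [s/(n + δ)]^(α/(1−α)), so the ratio is [ (s_B/(n + δ)_B) / (s_T/(n + δ)_T) ]^0.8182.
s_B/(n + δ)_B = 0.44/0.118 = 3.7288; s_T/(n + δ)_T = 0.44/0.067 = 6.5672.
Ratio = (3.7288/6.5672)^0.8182 = 0.5678^0.8182 ≈ 0.6293

ratio ≈ 0.63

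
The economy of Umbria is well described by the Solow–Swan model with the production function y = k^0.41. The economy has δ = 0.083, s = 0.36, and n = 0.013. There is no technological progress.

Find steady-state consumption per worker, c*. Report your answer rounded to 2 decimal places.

Steady state requires s·f(k) = (n + δ)·k, i.e. s·k^α = (n + δ)·k.
Rearranging, k^(1−α) = s / (n + δ).
k^0.59 = 0.36 / (0.013 + 0.083) = 0.36 / 0.096 = 3.7500
k* = 3.7500^(1/0.59) ≈ 9.3958
y* = (k*)^α = 9.3958^0.41 ≈ 2.5055
c* = (1 − s)·y* = (1 − 0.36) × 2.5055 ≈ 1.6035

c* ≈ 1.60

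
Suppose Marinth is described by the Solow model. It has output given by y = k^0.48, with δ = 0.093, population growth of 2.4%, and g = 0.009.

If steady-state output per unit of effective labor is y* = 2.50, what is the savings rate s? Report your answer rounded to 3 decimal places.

Steady state requires s·f(k) = (n + g + δ)·k, i.e. s·k^α = (n + g + δ)·k.
Since y* = [s/(n + g + δ)]^(α/(1−α)), we have s/(n + g + δ) = (y*)^((1−α)/α) = 2.50^1.0833 = 2.6983.
Therefore s = 2.6983 × (n + g + δ) = 2.6983 × 0.126 = 0.3400.

s ≈ 0.340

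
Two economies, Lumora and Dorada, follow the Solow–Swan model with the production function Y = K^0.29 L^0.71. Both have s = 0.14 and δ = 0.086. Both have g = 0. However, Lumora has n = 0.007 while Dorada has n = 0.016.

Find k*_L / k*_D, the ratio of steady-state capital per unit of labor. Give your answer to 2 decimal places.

k*_L / k*_D ≈ 1.14

Steady-state k* = [s/(n + δ)]^(1/(1−α)), so the ratio is [ (s_L/(n + δ)_L) / (s_D/(n + δ)_D) ]^1.4085.
s_L/(n + δ)_L = 0.14/0.093 = 1.5054; s_D/(n + δ)_D = 0.14/0.102 = 1.3725.
Ratio = (1.5054/1.3725)^1.4085 = 1.0968^1.4085 ≈ 1.1390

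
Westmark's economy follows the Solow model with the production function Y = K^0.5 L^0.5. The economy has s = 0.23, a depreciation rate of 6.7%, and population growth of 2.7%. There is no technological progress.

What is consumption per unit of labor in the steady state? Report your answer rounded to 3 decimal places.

Steady state requires s·f(k) = (n + δ)·k, i.e. s·k^α = (n + δ)·k.
Rearranging, k^(1−α) = s / (n + δ).
k^0.5 = 0.23 / (0.027 + 0.067) = 0.23 / 0.094 = 2.4468
k* = 2.4468^(1/0.5) ≈ 5.9868
y* = (k*)^α = 5.9868^0.5 ≈ 2.4468
c* = (1 − s)·y* = (1 − 0.23) × 2.4468 ≈ 1.8840

c* = 1.884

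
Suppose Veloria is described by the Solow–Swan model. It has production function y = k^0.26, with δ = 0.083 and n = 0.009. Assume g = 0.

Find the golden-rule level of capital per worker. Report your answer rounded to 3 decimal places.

k_gold ≈ 4.071

The golden rule sets f'(k) = n + δ, i.e. α·k^(α−1) = n + δ.
So k^(1−α) = α / (n + δ) = 0.26 / 0.092 = 2.8261.
k_gold = 2.8261^(1/0.74) ≈ 4.0711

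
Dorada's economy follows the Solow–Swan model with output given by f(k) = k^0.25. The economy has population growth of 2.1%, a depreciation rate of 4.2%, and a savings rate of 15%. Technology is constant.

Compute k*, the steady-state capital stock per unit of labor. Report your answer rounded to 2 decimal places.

k* = 3.18

At the steady state, Δk = 0, so s·k^α = (n + δ)·k.
Dividing both sides by k: k^(1−α) = s / (n + δ).
k^0.75 = 0.15 / (0.021 + 0.042) = 0.15 / 0.063 = 2.3810
k* = 2.3810^(1/0.75) ≈ 3.1794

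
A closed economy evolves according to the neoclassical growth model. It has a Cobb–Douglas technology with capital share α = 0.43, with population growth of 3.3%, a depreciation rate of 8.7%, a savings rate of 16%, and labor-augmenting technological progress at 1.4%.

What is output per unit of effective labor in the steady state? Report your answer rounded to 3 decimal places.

In steady state, investment equals break-even investment: s·k^α = (n + g + δ)·k.
Rearranging, k^(1−α) = s / (n + g + δ).
k^0.57 = 0.16 / (0.033 + 0.014 + 0.087) = 0.16 / 0.134 = 1.1940
k* = 1.1940^(1/0.57) ≈ 1.3649
y* = (k*)^α = 1.3649^0.43 ≈ 1.1431

y* = 1.143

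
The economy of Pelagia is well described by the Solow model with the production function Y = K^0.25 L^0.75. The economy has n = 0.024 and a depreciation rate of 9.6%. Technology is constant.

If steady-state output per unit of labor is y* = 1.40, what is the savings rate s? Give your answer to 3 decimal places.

At the steady state, Δk = 0, so s·k^α = (n + δ)·k.
Since y* = [s/(n + δ)]^(α/(1−α)), we have s/(n + δ) = (y*)^((1−α)/α) = 1.40^3 = 2.7440.
Therefore s = 2.7440 × (n + δ) = 2.7440 × 0.120 = 0.3293.

s ≈ 0.329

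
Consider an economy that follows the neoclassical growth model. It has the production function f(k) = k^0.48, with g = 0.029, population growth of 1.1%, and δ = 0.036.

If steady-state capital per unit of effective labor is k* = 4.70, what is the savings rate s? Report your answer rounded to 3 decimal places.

s ≈ 0.170

At the steady state, Δk = 0, so s·k^α = (n + g + δ)·k.
So s / (n + g + δ) = (k*)^(1−α) = 4.70^0.52 = 2.2361.
Therefore s = 2.2361 × (n + g + δ) = 2.2361 × 0.076 = 0.1699.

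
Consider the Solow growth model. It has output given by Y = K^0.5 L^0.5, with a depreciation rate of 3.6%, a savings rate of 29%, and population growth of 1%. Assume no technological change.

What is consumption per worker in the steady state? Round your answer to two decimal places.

c* = 4.48

In steady state, investment equals break-even investment: s·k^α = (n + δ)·k.
Dividing both sides by k: k^(1−α) = s / (n + δ).
k^0.5 = 0.29 / (0.010 + 0.036) = 0.29 / 0.046 = 6.3043
k* = 6.3043^(1/0.5) ≈ 39.7442
y* = (k*)^α = 39.7442^0.5 ≈ 6.3043
c* = (1 − s)·y* = (1 − 0.29) × 6.3043 ≈ 4.4761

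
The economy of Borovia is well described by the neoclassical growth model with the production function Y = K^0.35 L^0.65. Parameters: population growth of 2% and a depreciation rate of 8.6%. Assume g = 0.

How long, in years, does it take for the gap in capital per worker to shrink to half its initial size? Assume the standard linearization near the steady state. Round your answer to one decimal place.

half-life ≈ 10.1 years

Near the steady state the convergence rate is λ = (1 − α)(n + δ).
λ = (1 − 0.35) × 0.106 = 0.65 × 0.106 = 0.0689
Half-life = ln 2 / λ = 0.6931 / 0.0689 ≈ 10.06 years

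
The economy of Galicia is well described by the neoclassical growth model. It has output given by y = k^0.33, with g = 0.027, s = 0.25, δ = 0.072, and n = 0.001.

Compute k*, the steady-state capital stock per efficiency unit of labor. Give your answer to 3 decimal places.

In steady state, investment equals break-even investment: s·k^α = (n + g + δ)·k.
Rearranging, k^(1−α) = s / (n + g + δ).
k^0.67 = 0.25 / (0.001 + 0.027 + 0.072) = 0.25 / 0.100 = 2.5000
k* = 2.5000^(1/0.67) ≈ 3.9259

k* = 3.926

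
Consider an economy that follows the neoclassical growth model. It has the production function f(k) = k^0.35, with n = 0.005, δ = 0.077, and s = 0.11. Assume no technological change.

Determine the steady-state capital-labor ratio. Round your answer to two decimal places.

k* = 1.57

In steady state, investment equals break-even investment: s·k^α = (n + δ)·k.
Dividing both sides by k: k^(1−α) = s / (n + δ).
k^0.65 = 0.11 / (0.005 + 0.077) = 0.11 / 0.082 = 1.3415
k* = 1.3415^(1/0.65) ≈ 1.5714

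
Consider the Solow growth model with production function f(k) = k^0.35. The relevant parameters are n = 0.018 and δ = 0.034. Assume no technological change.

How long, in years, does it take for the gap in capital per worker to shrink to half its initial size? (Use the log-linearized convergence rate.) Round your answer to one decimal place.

Near the steady state the convergence rate is λ = (1 − α)(n + δ).
λ = (1 − 0.35) × 0.052 = 0.65 × 0.052 = 0.0338
Half-life = ln 2 / λ = 0.6931 / 0.0338 ≈ 20.51 years

t_½ ≈ 20.5 years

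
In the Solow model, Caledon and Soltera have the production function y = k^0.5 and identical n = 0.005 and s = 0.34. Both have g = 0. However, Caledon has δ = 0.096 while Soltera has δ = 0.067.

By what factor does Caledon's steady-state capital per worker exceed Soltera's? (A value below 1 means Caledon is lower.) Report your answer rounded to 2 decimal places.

Steady-state k* = [s/(n + δ)]^(1/(1−α)), so the ratio is [ (s_C/(n + δ)_C) / (s_S/(n + δ)_S) ]^2.
s_C/(n + δ)_C = 0.34/0.101 = 3.3663; s_S/(n + δ)_S = 0.34/0.072 = 4.7222.
Ratio = (3.3663/4.7222)^2 = 0.7129^2 ≈ 0.5082

k*_C / k*_S ≈ 0.51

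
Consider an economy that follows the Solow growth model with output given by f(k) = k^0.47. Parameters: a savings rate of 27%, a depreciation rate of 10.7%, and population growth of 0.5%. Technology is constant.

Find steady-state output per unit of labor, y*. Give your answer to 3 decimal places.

y* = 2.182

In steady state, investment equals break-even investment: s·k^α = (n + δ)·k.
Dividing both sides by k: k^(1−α) = s / (n + δ).
k^0.53 = 0.27 / (0.005 + 0.107) = 0.27 / 0.112 = 2.4107
k* = 2.4107^(1/0.53) ≈ 5.2605
y* = (k*)^α = 5.2605^0.47 ≈ 2.1821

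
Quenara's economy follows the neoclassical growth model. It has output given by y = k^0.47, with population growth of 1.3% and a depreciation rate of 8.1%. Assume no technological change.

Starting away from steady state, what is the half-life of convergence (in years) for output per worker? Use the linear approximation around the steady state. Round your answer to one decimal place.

Near the steady state the convergence rate is λ = (1 − α)(n + δ).
λ = (1 − 0.47) × 0.094 = 0.53 × 0.094 = 0.04982
Half-life = ln 2 / λ = 0.6931 / 0.04982 ≈ 13.91 years

t_½ ≈ 13.9 years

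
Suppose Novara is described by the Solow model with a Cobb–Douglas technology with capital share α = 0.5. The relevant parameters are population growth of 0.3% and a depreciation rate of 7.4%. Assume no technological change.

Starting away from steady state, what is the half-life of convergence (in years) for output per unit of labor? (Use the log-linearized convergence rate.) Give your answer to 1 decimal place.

t_½ ≈ 18.0 years

Near the steady state the convergence rate is λ = (1 − α)(n + δ).
λ = (1 − 0.5) × 0.077 = 0.5 × 0.077 = 0.0385
Half-life = ln 2 / λ = 0.6931 / 0.0385 ≈ 18.00 years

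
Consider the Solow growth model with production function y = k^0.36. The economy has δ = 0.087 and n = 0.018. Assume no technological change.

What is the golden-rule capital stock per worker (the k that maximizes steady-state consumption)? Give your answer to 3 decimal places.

The golden rule sets f'(k) = n + δ, i.e. α·k^(α−1) = n + δ.
So k^(1−α) = α / (n + δ) = 0.36 / 0.105 = 3.4286.
k_gold = 3.4286^(1/0.64) ≈ 6.8568

k_gold ≈ 6.857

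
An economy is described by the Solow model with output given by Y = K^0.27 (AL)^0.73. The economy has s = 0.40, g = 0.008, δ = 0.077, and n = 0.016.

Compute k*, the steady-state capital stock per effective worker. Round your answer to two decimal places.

In steady state, investment equals break-even investment: s·k^α = (n + g + δ)·k.
Dividing both sides by k: k^(1−α) = s / (n + g + δ).
k^0.73 = 0.40 / (0.016 + 0.008 + 0.077) = 0.40 / 0.101 = 3.9604
k* = 3.9604^(1/0.73) ≈ 6.5890

k* ≈ 6.59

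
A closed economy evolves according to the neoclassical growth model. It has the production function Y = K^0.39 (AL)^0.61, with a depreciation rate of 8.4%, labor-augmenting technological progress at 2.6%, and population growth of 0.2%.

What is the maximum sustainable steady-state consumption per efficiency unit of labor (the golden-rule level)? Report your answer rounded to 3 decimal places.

At the golden rule, f'(k) = n + g + δ, so α·k^(α−1) = n + g + δ and k_gold = (α/(n + g + δ))^(1/(1−α)).
k_gold = (0.39/0.112)^(1/0.61) = 3.4821^1.6393 ≈ 7.7311
c_gold = f(k_gold) − (n + g + δ)·k_gold = 2.2203 − 0.112×7.7311 ≈ 1.3544

c_gold ≈ 1.354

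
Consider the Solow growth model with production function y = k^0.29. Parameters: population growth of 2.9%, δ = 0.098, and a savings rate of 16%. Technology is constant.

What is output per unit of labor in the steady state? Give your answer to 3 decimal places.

y* = 1.099

In steady state, investment equals break-even investment: s·k^α = (n + δ)·k.
Rearranging, k^(1−α) = s / (n + δ).
k^0.71 = 0.16 / (0.029 + 0.098) = 0.16 / 0.127 = 1.2598
k* = 1.2598^(1/0.71) ≈ 1.3844
y* = (k*)^α = 1.3844^0.29 ≈ 1.0989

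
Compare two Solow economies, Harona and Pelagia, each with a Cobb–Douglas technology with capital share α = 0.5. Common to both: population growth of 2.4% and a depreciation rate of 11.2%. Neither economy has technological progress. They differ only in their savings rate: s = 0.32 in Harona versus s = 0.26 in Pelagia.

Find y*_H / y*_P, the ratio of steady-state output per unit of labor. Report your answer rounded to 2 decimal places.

ratio ≈ 1.23

Steady-state y* = [s/(n + δ)]^(α/(1−α)), so the ratio is [ (s_H/(n + δ)_H) / (s_P/(n + δ)_P) ]^1.
s_H/(n + δ)_H = 0.32/0.136 = 2.3529; s_P/(n + δ)_P = 0.26/0.136 = 1.9118.
Ratio = (2.3529/1.9118)^1 = 1.2307^1 ≈ 1.2307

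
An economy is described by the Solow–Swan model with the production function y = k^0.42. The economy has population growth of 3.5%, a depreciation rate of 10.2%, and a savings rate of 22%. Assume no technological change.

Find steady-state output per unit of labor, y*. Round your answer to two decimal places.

At the steady state, Δk = 0, so s·k^α = (n + δ)·k.
Dividing both sides by k: k^(1−α) = s / (n + δ).
k^0.58 = 0.22 / (0.035 + 0.102) = 0.22 / 0.137 = 1.6058
k* = 1.6058^(1/0.58) ≈ 2.2628
y* = (k*)^α = 2.2628^0.42 ≈ 1.4091

y* = 1.41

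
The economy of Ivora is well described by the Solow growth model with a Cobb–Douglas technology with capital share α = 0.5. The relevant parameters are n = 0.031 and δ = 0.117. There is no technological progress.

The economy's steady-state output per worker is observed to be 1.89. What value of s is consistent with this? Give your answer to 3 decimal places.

At the steady state, Δk = 0, so s·k^α = (n + δ)·k.
Since y* = [s/(n + δ)]^(α/(1−α)), we have s/(n + δ) = (y*)^((1−α)/α) = 1.89^1 = 1.8900.
Therefore s = 1.8900 × (n + δ) = 1.8900 × 0.148 = 0.2797.

s ≈ 0.280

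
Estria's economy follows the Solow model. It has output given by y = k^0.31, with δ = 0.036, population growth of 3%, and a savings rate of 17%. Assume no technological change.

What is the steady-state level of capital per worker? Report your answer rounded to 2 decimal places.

k* = 3.94

Steady state requires s·f(k) = (n + δ)·k, i.e. s·k^α = (n + δ)·k.
Dividing both sides by k: k^(1−α) = s / (n + δ).
k^0.69 = 0.17 / (0.030 + 0.036) = 0.17 / 0.066 = 2.5758
k* = 2.5758^(1/0.69) ≈ 3.9403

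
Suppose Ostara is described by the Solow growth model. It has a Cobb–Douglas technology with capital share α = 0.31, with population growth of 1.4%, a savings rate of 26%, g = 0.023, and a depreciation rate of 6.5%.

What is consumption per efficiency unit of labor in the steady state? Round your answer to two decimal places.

c* ≈ 1.13

Steady state requires s·f(k) = (n + g + δ)·k, i.e. s·k^α = (n + g + δ)·k.
Rearranging, k^(1−α) = s / (n + g + δ).
k^0.69 = 0.26 / (0.014 + 0.023 + 0.065) = 0.26 / 0.102 = 2.5490
k* = 2.5490^(1/0.69) ≈ 3.8810
y* = (k*)^α = 3.8810^0.31 ≈ 1.5226
c* = (1 − s)·y* = (1 − 0.26) × 1.5226 ≈ 1.1267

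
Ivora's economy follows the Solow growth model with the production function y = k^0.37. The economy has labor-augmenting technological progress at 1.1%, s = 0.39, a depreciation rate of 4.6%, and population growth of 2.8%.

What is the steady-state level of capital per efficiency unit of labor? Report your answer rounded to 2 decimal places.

k* = 11.23

At the steady state, Δk = 0, so s·k^α = (n + g + δ)·k.
Rearranging, k^(1−α) = s / (n + g + δ).
k^0.63 = 0.39 / (0.028 + 0.011 + 0.046) = 0.39 / 0.085 = 4.5882
k* = 4.5882^(1/0.63) ≈ 11.2260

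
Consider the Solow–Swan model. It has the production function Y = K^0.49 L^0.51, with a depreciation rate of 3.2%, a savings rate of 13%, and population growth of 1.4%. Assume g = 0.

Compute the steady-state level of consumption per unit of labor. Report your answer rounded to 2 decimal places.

At the steady state, Δk = 0, so s·k^α = (n + δ)·k.
Dividing both sides by k: k^(1−α) = s / (n + δ).
k^0.51 = 0.13 / (0.014 + 0.032) = 0.13 / 0.046 = 2.8261
k* = 2.8261^(1/0.51) ≈ 7.6680
y* = (k*)^α = 7.6680^0.49 ≈ 2.7133
c* = (1 − s)·y* = (1 − 0.13) × 2.7133 ≈ 2.3606

c* = 2.36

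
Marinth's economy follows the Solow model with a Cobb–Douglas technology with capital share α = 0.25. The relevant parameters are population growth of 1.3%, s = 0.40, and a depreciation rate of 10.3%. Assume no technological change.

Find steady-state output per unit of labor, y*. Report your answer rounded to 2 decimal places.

In steady state, investment equals break-even investment: s·k^α = (n + δ)·k.
Rearranging, k^(1−α) = s / (n + δ).
k^0.75 = 0.40 / (0.013 + 0.103) = 0.40 / 0.116 = 3.4483
k* = 3.4483^(1/0.75) ≈ 5.2096
y* = (k*)^α = 5.2096^0.25 ≈ 1.5108

y* = 1.51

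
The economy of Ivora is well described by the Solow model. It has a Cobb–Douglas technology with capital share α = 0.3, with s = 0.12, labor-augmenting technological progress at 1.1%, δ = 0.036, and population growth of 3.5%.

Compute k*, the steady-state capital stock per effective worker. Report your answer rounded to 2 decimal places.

Steady state requires s·f(k) = (n + g + δ)·k, i.e. s·k^α = (n + g + δ)·k.
Dividing both sides by k: k^(1−α) = s / (n + g + δ).
k^0.7 = 0.12 / (0.035 + 0.011 + 0.036) = 0.12 / 0.082 = 1.4634
k* = 1.4634^(1/0.7) ≈ 1.7228

k* = 1.72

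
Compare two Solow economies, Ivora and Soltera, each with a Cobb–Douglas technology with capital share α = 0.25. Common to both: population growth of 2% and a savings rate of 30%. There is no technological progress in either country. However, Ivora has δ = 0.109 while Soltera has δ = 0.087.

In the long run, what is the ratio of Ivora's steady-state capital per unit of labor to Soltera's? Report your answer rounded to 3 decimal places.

ratio ≈ 0.779

Steady-state k* = [s/(n + δ)]^(1/(1−α)), so the ratio is [ (s_I/(n + δ)_I) / (s_S/(n + δ)_S) ]^1.3333.
s_I/(n + δ)_I = 0.30/0.129 = 2.3256; s_S/(n + δ)_S = 0.30/0.107 = 2.8037.
Ratio = (2.3256/2.8037)^1.3333 = 0.8295^1.3333 ≈ 0.7794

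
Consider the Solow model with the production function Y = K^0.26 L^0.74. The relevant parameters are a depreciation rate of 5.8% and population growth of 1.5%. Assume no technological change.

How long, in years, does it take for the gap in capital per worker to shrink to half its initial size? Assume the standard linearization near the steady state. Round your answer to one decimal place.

half-life ≈ 12.8 years

Near the steady state the convergence rate is λ = (1 − α)(n + δ).
λ = (1 − 0.26) × 0.073 = 0.74 × 0.073 = 0.05402
Half-life = ln 2 / λ = 0.6931 / 0.05402 ≈ 12.83 years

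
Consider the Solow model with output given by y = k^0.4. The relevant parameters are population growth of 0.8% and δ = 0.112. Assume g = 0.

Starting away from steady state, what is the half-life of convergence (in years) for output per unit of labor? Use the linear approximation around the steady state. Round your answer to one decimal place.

Near the steady state the convergence rate is λ = (1 − α)(n + δ).
λ = (1 − 0.4) × 0.120 = 0.6 × 0.120 = 0.0720
Half-life = ln 2 / λ = 0.6931 / 0.0720 ≈ 9.63 years

t_½ ≈ 9.6 years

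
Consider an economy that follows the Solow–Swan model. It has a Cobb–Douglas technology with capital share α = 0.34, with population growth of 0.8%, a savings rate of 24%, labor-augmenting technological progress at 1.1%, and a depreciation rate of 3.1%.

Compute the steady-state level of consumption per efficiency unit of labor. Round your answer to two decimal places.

In steady state, investment equals break-even investment: s·k^α = (n + g + δ)·k.
Dividing both sides by k: k^(1−α) = s / (n + g + δ).
k^0.66 = 0.24 / (0.008 + 0.011 + 0.031) = 0.24 / 0.050 = 4.8000
k* = 4.8000^(1/0.66) ≈ 10.7692
y* = (k*)^α = 10.7692^0.34 ≈ 2.2436
c* = (1 − s)·y* = (1 − 0.24) × 2.2436 ≈ 1.7051

c* = 1.71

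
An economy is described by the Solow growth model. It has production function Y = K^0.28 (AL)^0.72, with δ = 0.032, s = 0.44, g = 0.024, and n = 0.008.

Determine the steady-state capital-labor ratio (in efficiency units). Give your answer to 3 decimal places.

At the steady state, Δk = 0, so s·k^α = (n + g + δ)·k.
Rearranging, k^(1−α) = s / (n + g + δ).
k^0.72 = 0.44 / (0.008 + 0.024 + 0.032) = 0.44 / 0.064 = 6.8750
k* = 6.8750^(1/0.72) ≈ 14.5505

k* ≈ 14.551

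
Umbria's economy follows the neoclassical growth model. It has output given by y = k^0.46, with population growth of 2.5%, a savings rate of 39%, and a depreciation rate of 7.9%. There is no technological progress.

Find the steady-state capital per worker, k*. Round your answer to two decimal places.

At the steady state, Δk = 0, so s·k^α = (n + δ)·k.
Rearranging, k^(1−α) = s / (n + δ).
k^0.54 = 0.39 / (0.025 + 0.079) = 0.39 / 0.104 = 3.7500
k* = 3.7500^(1/0.54) ≈ 11.5617

k* = 11.56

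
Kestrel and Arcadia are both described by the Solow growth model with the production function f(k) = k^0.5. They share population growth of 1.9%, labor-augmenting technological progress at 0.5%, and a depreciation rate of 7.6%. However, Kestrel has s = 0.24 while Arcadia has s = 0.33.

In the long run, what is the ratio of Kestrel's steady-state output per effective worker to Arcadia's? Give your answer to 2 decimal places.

Steady-state y* = [s/(n + g + δ)]^(α/(1−α)), so the ratio is [ (s_K/(n + g + δ)_K) / (s_A/(n + g + δ)_A) ]^1.
s_K/(n + g + δ)_K = 0.24/0.100 = 2.4000; s_A/(n + g + δ)_A = 0.33/0.100 = 3.3000.
Ratio = (2.4000/3.3000)^1 = 0.7273^1 ≈ 0.7273

y*_K / y*_A ≈ 0.73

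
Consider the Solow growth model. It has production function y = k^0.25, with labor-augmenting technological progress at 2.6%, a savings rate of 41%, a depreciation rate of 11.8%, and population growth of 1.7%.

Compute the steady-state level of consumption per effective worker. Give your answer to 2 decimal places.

c* = 0.81

In steady state, investment equals break-even investment: s·k^α = (n + g + δ)·k.
Rearranging, k^(1−α) = s / (n + g + δ).
k^0.75 = 0.41 / (0.017 + 0.026 + 0.118) = 0.41 / 0.161 = 2.5466
k* = 2.5466^(1/0.75) ≈ 3.4776
y* = (k*)^α = 3.4776^0.25 ≈ 1.3656
c* = (1 − s)·y* = (1 − 0.41) × 1.3656 ≈ 0.8057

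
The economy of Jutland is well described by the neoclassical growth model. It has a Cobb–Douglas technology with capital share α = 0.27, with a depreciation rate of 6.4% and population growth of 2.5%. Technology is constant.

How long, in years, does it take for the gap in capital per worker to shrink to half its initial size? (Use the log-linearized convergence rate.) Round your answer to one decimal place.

Near the steady state the convergence rate is λ = (1 − α)(n + δ).
λ = (1 − 0.27) × 0.089 = 0.73 × 0.089 = 0.06497
Half-life = ln 2 / λ = 0.6931 / 0.06497 ≈ 10.67 years

about 10.7 years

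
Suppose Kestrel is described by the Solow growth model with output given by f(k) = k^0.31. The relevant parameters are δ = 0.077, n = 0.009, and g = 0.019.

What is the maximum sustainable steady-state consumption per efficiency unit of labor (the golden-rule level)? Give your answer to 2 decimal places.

c_gold ≈ 1.12

At the golden rule, f'(k) = n + g + δ, so α·k^(α−1) = n + g + δ and k_gold = (α/(n + g + δ))^(1/(1−α)).
k_gold = (0.31/0.105)^(1/0.69) = 2.9524^1.4493 ≈ 4.8020
c_gold = f(k_gold) − (n + g + δ)·k_gold = 1.6265 − 0.105×4.8020 ≈ 1.1223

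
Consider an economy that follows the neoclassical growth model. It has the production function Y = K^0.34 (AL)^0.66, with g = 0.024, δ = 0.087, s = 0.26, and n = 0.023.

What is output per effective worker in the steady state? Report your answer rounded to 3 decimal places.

At the steady state, Δk = 0, so s·k^α = (n + g + δ)·k.
Dividing both sides by k: k^(1−α) = s / (n + g + δ).
k^0.66 = 0.26 / (0.023 + 0.024 + 0.087) = 0.26 / 0.134 = 1.9403
k* = 1.9403^(1/0.66) ≈ 2.7300
y* = (k*)^α = 2.7300^0.34 ≈ 1.4070

y* = 1.407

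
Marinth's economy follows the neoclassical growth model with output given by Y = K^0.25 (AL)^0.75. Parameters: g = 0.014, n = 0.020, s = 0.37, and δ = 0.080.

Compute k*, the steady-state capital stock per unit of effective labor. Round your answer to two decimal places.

In steady state, investment equals break-even investment: s·k^α = (n + g + δ)·k.
Rearranging, k^(1−α) = s / (n + g + δ).
k^0.75 = 0.37 / (0.020 + 0.014 + 0.080) = 0.37 / 0.114 = 3.2456
k* = 3.2456^(1/0.75) ≈ 4.8054

k* ≈ 4.81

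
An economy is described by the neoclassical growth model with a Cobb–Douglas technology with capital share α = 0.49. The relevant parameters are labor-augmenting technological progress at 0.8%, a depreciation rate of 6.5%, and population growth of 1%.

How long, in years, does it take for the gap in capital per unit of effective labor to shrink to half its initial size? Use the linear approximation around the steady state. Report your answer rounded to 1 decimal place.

Near the steady state the convergence rate is λ = (1 − α)(n + g + δ).
λ = (1 − 0.49) × 0.083 = 0.51 × 0.083 = 0.04233
Half-life = ln 2 / λ = 0.6931 / 0.04233 ≈ 16.37 years

t_½ ≈ 16.4 years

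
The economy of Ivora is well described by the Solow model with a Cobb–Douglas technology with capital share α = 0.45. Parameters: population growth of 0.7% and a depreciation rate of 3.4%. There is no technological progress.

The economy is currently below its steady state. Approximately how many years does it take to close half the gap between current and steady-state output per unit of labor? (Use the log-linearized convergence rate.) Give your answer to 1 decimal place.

Near the steady state the convergence rate is λ = (1 − α)(n + δ).
λ = (1 − 0.45) × 0.041 = 0.55 × 0.041 = 0.02255
Half-life = ln 2 / λ = 0.6931 / 0.02255 ≈ 30.74 years

t_½ ≈ 30.7 years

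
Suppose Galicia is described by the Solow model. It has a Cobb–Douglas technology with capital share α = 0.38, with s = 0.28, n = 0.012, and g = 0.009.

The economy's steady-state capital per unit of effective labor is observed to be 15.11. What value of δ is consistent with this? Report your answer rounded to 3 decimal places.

Steady state requires s·f(k) = (n + g + δ)·k, i.e. s·k^α = (n + g + δ)·k.
So s / (n + g + δ) = (k*)^(1−α) = 15.11^0.62 = 5.3845.
Therefore n + g + δ = s / 5.3845 = 0.28 / 5.3845 = 0.0520, so δ = 0.0520 − 0.021 = 0.0310.

δ ≈ 0.031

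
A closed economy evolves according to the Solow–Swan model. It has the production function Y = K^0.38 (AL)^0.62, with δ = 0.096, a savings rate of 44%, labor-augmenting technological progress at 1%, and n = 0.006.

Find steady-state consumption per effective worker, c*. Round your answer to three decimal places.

At the steady state, Δk = 0, so s·k^α = (n + g + δ)·k.
Dividing both sides by k: k^(1−α) = s / (n + g + δ).
k^0.62 = 0.44 / (0.006 + 0.010 + 0.096) = 0.44 / 0.112 = 3.9286
k* = 3.9286^(1/0.62) ≈ 9.0876
y* = (k*)^α = 9.0876^0.38 ≈ 2.3132
c* = (1 − s)·y* = (1 − 0.44) × 2.3132 ≈ 1.2954

c* = 1.295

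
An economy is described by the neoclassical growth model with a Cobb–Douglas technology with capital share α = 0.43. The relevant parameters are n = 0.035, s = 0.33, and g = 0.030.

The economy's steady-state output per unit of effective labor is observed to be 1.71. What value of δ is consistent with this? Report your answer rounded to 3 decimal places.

Steady state requires s·f(k) = (n + g + δ)·k, i.e. s·k^α = (n + g + δ)·k.
Since y* = [s/(n + g + δ)]^(α/(1−α)), we have s/(n + g + δ) = (y*)^((1−α)/α) = 1.71^1.3256 = 2.0364.
Therefore n + g + δ = s / 2.0364 = 0.33 / 2.0364 = 0.1621, so δ = 0.1621 − 0.065 = 0.0971.

δ ≈ 0.097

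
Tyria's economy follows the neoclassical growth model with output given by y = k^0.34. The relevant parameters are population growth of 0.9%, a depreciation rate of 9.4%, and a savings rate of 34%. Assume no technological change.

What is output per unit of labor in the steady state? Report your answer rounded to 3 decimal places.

Steady state requires s·f(k) = (n + δ)·k, i.e. s·k^α = (n + δ)·k.
Rearranging, k^(1−α) = s / (n + δ).
k^0.66 = 0.34 / (0.009 + 0.094) = 0.34 / 0.103 = 3.3010
k* = 3.3010^(1/0.66) ≈ 6.1070
y* = (k*)^α = 6.1070^0.34 ≈ 1.8500

y* ≈ 1.850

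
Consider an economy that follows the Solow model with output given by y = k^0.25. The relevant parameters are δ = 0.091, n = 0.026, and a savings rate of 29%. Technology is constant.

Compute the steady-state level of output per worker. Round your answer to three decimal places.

Steady state requires s·f(k) = (n + δ)·k, i.e. s·k^α = (n + δ)·k.
Dividing both sides by k: k^(1−α) = s / (n + δ).
k^0.75 = 0.29 / (0.026 + 0.091) = 0.29 / 0.117 = 2.4786
k* = 2.4786^(1/0.75) ≈ 3.3544
y* = (k*)^α = 3.3544^0.25 ≈ 1.3533

y* ≈ 1.353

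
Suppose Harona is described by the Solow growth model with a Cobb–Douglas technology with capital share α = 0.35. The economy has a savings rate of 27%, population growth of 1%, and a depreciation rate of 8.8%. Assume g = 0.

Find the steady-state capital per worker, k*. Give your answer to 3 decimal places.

At the steady state, Δk = 0, so s·k^α = (n + δ)·k.
Rearranging, k^(1−α) = s / (n + δ).
k^0.65 = 0.27 / (0.010 + 0.088) = 0.27 / 0.098 = 2.7551
k* = 2.7551^(1/0.65) ≈ 4.7548

k* ≈ 4.755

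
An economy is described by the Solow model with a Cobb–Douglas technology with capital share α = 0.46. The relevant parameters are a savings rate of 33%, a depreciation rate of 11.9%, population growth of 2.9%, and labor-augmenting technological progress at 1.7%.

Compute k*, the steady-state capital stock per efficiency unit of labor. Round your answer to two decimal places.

k* ≈ 3.61

Steady state requires s·f(k) = (n + g + δ)·k, i.e. s·k^α = (n + g + δ)·k.
Dividing both sides by k: k^(1−α) = s / (n + g + δ).
k^0.54 = 0.33 / (0.029 + 0.017 + 0.119) = 0.33 / 0.165 = 2.0000
k* = 2.0000^(1/0.54) ≈ 3.6096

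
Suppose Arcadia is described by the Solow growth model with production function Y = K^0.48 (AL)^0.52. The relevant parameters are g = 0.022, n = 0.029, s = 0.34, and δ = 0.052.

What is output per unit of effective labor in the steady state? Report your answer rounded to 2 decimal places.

y* ≈ 3.01

At the steady state, Δk = 0, so s·k^α = (n + g + δ)·k.
Dividing both sides by k: k^(1−α) = s / (n + g + δ).
k^0.52 = 0.34 / (0.029 + 0.022 + 0.052) = 0.34 / 0.103 = 3.3010
k* = 3.3010^(1/0.52) ≈ 9.9402
y* = (k*)^α = 9.9402^0.48 ≈ 3.0113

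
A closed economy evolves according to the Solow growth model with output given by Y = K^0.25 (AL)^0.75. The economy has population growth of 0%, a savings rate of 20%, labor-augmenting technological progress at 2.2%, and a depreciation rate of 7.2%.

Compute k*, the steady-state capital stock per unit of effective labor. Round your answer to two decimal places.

In steady state, investment equals break-even investment: s·k^α = (n + g + δ)·k.
Rearranging, k^(1−α) = s / (n + g + δ).
k^0.75 = 0.20 / (0.000 + 0.022 + 0.072) = 0.20 / 0.094 = 2.1277
k* = 2.1277^(1/0.75) ≈ 2.7366

k* ≈ 2.74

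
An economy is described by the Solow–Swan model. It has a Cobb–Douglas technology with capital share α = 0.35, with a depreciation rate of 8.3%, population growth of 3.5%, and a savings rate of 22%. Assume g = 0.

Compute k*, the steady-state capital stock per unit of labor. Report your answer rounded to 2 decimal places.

In steady state, investment equals break-even investment: s·k^α = (n + δ)·k.
Rearranging, k^(1−α) = s / (n + δ).
k^0.65 = 0.22 / (0.035 + 0.083) = 0.22 / 0.118 = 1.8644
k* = 1.8644^(1/0.65) ≈ 2.6074

k* ≈ 2.61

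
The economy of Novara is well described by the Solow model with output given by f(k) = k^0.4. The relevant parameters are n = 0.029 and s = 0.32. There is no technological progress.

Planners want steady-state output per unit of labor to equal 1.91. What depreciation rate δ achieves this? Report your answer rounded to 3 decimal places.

In steady state, investment equals break-even investment: s·k^α = (n + δ)·k.
Since y* = [s/(n + δ)]^(α/(1−α)), we have s/(n + δ) = (y*)^((1−α)/α) = 1.91^1.5 = 2.6397.
Therefore n + δ = s / 2.6397 = 0.32 / 2.6397 = 0.1212, so δ = 0.1212 − 0.029 = 0.0922.

δ ≈ 0.092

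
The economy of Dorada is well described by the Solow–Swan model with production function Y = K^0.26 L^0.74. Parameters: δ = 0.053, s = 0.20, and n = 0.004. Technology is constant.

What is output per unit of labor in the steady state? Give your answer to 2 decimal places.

Steady state requires s·f(k) = (n + δ)·k, i.e. s·k^α = (n + δ)·k.
Dividing both sides by k: k^(1−α) = s / (n + δ).
k^0.74 = 0.20 / (0.004 + 0.053) = 0.20 / 0.057 = 3.5088
k* = 3.5088^(1/0.74) ≈ 5.4538
y* = (k*)^α = 5.4538^0.26 ≈ 1.5543

y* = 1.55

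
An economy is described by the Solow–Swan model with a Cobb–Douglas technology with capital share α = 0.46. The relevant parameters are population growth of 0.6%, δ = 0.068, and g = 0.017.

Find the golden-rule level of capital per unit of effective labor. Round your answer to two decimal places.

k_gold ≈ 20.10

The golden rule sets f'(k) = n + g + δ, i.e. α·k^(α−1) = n + g + δ.
So k^(1−α) = α / (n + g + δ) = 0.46 / 0.091 = 5.0549.
k_gold = 5.0549^(1/0.54) ≈ 20.0989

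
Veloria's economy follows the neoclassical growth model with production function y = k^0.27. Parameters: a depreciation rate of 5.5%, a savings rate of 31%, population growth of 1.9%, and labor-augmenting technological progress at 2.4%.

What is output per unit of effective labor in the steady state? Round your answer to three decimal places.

At the steady state, Δk = 0, so s·k^α = (n + g + δ)·k.
Dividing both sides by k: k^(1−α) = s / (n + g + δ).
k^0.73 = 0.31 / (0.019 + 0.024 + 0.055) = 0.31 / 0.098 = 3.1633
k* = 3.1633^(1/0.73) ≈ 4.8431
y* = (k*)^α = 4.8431^0.27 ≈ 1.5310

y* ≈ 1.531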